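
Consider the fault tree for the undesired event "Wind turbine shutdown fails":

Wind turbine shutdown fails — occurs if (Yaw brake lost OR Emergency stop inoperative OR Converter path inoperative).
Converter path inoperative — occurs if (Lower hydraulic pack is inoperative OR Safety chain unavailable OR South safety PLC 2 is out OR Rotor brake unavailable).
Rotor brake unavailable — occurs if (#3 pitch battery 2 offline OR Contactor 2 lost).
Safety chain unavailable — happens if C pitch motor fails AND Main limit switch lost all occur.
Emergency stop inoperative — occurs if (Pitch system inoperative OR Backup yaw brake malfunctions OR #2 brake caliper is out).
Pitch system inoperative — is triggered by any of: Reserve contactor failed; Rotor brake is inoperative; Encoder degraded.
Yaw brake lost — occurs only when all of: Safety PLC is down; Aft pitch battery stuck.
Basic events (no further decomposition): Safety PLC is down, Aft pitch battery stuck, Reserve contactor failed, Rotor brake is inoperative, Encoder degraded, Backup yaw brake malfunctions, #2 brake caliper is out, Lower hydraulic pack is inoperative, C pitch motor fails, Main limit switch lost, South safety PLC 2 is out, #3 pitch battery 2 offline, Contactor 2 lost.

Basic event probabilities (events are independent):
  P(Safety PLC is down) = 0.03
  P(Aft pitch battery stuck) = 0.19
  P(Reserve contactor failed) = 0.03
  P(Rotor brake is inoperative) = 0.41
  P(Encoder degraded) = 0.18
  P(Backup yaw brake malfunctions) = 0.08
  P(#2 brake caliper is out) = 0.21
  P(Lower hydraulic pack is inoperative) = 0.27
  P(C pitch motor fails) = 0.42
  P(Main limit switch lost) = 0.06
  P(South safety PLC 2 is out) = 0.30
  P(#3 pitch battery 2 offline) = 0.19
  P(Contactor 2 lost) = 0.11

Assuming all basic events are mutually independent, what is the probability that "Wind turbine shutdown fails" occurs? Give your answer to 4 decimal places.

P(Yaw brake lost) [AND] = 0.03 × 0.19 = 0.005700
P(Pitch system inoperative) [OR] = 1 − (1−0.03) × (1−0.41) × (1−0.18) = 0.530714
P(Emergency stop inoperative) [OR] = 1 − (1−0.530714) × (1−0.08) × (1−0.21) = 0.658923
P(Safety chain unavailable) [AND] = 0.42 × 0.06 = 0.025200
P(Rotor brake unavailable) [OR] = 1 − (1−0.19) × (1−0.11) = 0.279100
P(Converter path inoperative) [OR] = 1 − (1−0.27) × (1−0.025200) × (1−0.30) × (1−0.279100) = 0.640903
P(Wind turbine shutdown fails) [OR] = 1 − (1−0.005700) × (1−0.658923) × (1−0.640903) = 0.878218
Rounded to 4 decimal places: P(Wind turbine shutdown fails) ≈ 0.8782.

0.8782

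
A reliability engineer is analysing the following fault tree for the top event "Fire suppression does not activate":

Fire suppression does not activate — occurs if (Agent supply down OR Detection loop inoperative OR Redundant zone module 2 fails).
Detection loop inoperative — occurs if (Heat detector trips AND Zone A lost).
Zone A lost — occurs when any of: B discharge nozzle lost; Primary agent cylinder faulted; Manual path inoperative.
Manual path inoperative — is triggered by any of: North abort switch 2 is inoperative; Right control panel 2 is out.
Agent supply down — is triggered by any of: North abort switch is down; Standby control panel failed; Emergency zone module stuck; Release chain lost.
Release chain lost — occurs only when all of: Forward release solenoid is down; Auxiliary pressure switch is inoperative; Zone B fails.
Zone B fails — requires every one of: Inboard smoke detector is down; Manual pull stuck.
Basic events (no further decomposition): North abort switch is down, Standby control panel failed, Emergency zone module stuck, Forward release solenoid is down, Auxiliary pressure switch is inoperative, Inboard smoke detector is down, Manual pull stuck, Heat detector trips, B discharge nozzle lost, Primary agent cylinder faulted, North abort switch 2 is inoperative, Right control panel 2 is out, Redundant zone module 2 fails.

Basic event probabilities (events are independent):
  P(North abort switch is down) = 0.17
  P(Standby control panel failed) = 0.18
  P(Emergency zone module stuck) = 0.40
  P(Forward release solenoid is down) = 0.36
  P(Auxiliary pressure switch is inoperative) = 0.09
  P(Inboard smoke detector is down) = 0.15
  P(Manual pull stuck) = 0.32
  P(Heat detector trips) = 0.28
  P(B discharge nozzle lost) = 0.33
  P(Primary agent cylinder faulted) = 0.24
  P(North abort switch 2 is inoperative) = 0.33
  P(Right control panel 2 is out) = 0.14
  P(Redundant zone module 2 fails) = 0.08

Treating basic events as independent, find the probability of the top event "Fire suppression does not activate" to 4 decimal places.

0.6991

P(Zone B fails) [AND] = 0.15 × 0.32 = 0.048000
P(Release chain lost) [AND] = 0.36 × 0.09 × 0.048000 = 0.001555
P(Agent supply down) [OR] = 1 − (1−0.17) × (1−0.18) × (1−0.40) × (1−0.001555) = 0.592275
P(Manual path inoperative) [OR] = 1 − (1−0.33) × (1−0.14) = 0.423800
P(Zone A lost) [OR] = 1 − (1−0.33) × (1−0.24) × (1−0.423800) = 0.706599
P(Detection loop inoperative) [AND] = 0.28 × 0.706599 = 0.197848
P(Fire suppression does not activate) [OR] = 1 − (1−0.592275) × (1−0.197848) × (1−0.08) = 0.699107
Rounded to 4 decimal places: P(Fire suppression does not activate) ≈ 0.6991.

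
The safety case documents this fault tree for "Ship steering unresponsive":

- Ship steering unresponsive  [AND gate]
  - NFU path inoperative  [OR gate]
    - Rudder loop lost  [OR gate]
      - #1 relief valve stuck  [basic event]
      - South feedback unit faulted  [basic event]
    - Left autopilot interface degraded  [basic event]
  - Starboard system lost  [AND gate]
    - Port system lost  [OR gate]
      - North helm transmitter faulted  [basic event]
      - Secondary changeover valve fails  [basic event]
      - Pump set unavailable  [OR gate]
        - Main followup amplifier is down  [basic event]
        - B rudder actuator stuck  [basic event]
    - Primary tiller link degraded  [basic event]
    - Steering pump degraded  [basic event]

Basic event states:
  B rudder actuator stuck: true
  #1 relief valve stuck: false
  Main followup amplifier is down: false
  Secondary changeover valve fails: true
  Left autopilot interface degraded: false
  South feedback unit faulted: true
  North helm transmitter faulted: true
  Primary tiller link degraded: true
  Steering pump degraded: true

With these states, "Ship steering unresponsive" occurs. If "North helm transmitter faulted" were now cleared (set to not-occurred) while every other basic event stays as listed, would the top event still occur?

Yes

Counterfactual: set "North helm transmitter faulted" to not occurred.
Rudder loop lost [OR]: #1 relief valve stuck=not, South feedback unit faulted=occurs → at least one input occurs → occurs.
NFU path inoperative [OR]: Rudder loop lost=occurs, Left autopilot interface degraded=not → at least one input occurs → occurs.
Pump set unavailable [OR]: Main followup amplifier is down=not, B rudder actuator stuck=occurs → at least one input occurs → occurs.
Port system lost [OR]: North helm transmitter faulted=not, Secondary changeover valve fails=occurs, Pump set unavailable=occurs → at least one input occurs → occurs.
Starboard system lost [AND]: Port system lost=occurs, Primary tiller link degraded=occurs, Steering pump degraded=occurs → all inputs occur → occurs.
Ship steering unresponsive [AND]: NFU path inoperative=occurs, Starboard system lost=occurs → all inputs occur → occurs.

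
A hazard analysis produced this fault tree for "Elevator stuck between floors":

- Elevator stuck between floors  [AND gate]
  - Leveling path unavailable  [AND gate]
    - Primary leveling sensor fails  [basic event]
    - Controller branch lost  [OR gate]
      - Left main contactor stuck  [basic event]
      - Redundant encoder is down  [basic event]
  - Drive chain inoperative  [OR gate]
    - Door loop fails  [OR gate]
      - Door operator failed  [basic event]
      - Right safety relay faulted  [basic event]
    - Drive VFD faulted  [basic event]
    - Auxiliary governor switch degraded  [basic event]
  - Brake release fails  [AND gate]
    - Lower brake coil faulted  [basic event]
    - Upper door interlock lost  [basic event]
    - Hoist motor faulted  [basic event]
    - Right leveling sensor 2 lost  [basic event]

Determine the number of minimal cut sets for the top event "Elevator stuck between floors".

8

Controller branch lost [OR]: union of children's cut sets → 2 cut set(s).
Leveling path unavailable [AND]: one cut set from each child combined → 1 × 2 = 2 cut set(s).
Door loop fails [OR]: union of children's cut sets → 2 cut set(s).
Drive chain inoperative [OR]: union of children's cut sets → 4 cut set(s).
Brake release fails [AND]: one cut set from each child combined → 1 × 1 × 1 × 1 = 1 cut set(s).
Elevator stuck between floors [AND]: one cut set from each child combined → 2 × 4 × 1 = 8 cut set(s).
Minimal cut sets: {Door operator failed, Hoist motor faulted, Left main contactor stuck, Lower brake coil faulted, Primary leveling sensor fails, Right leveling sensor 2 lost, Upper door interlock lost}; {Hoist motor faulted, Left main contactor stuck, Lower brake coil faulted, Primary leveling sensor fails, Right leveling sensor 2 lost, Right safety relay faulted, Upper door interlock lost}; {Drive VFD faulted, Hoist motor faulted, Left main contactor stuck, Lower brake coil faulted, Primary leveling sensor fails, Right leveling sensor 2 lost, Upper door interlock lost}; {Auxiliary governor switch degraded, Hoist motor faulted, Left main contactor stuck, Lower brake coil faulted, Primary leveling sensor fails, Right leveling sensor 2 lost, Upper door interlock lost}; {Door operator failed, Hoist motor faulted, Lower brake coil faulted, Primary leveling sensor fails, Redundant encoder is down, Right leveling sensor 2 lost, Upper door interlock lost}; {Hoist motor faulted, Lower brake coil faulted, Primary leveling sensor fails, Redundant encoder is down, Right leveling sensor 2 lost, Right safety relay faulted, Upper door interlock lost}; {Drive VFD faulted, Hoist motor faulted, Lower brake coil faulted, Primary leveling sensor fails, Redundant encoder is down, Right leveling sensor 2 lost, Upper door interlock lost}; {Auxiliary governor switch degraded, Hoist motor faulted, Lower brake coil faulted, Primary leveling sensor fails, Redundant encoder is down, Right leveling sensor 2 lost, Upper door interlock lost}.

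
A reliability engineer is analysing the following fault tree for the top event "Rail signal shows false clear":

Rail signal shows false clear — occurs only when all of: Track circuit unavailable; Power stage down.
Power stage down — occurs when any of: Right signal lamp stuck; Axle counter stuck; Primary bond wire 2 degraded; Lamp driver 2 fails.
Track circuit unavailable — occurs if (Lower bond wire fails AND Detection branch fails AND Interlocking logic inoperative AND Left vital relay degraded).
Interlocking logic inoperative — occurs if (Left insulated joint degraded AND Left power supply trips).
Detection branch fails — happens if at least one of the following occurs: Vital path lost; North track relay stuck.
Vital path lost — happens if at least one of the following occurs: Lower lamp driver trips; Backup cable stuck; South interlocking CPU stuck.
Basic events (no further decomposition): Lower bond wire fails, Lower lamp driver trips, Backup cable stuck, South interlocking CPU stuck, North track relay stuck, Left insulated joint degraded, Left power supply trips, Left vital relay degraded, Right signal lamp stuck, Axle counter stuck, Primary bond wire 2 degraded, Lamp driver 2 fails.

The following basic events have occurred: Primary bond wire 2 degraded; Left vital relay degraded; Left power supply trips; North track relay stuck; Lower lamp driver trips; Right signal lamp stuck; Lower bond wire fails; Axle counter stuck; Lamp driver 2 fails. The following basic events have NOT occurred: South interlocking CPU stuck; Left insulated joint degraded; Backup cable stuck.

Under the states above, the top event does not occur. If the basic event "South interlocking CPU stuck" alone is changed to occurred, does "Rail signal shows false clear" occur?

No

Counterfactual: set "South interlocking CPU stuck" to occurred.
Vital path lost [OR]: Lower lamp driver trips=occurs, Backup cable stuck=not, South interlocking CPU stuck=occurs → at least one input occurs → occurs.
Detection branch fails [OR]: Vital path lost=occurs, North track relay stuck=occurs → at least one input occurs → occurs.
Interlocking logic inoperative [AND]: Left insulated joint degraded=not, Left power supply trips=occurs → not all inputs occur → does not occur.
Track circuit unavailable [AND]: Lower bond wire fails=occurs, Detection branch fails=occurs, Interlocking logic inoperative=not, Left vital relay degraded=occurs → not all inputs occur → does not occur.
Power stage down [OR]: Right signal lamp stuck=occurs, Axle counter stuck=occurs, Primary bond wire 2 degraded=occurs, Lamp driver 2 fails=occurs → at least one input occurs → occurs.
Rail signal shows false clear [AND]: Track circuit unavailable=not, Power stage down=occurs → not all inputs occur → does not occur.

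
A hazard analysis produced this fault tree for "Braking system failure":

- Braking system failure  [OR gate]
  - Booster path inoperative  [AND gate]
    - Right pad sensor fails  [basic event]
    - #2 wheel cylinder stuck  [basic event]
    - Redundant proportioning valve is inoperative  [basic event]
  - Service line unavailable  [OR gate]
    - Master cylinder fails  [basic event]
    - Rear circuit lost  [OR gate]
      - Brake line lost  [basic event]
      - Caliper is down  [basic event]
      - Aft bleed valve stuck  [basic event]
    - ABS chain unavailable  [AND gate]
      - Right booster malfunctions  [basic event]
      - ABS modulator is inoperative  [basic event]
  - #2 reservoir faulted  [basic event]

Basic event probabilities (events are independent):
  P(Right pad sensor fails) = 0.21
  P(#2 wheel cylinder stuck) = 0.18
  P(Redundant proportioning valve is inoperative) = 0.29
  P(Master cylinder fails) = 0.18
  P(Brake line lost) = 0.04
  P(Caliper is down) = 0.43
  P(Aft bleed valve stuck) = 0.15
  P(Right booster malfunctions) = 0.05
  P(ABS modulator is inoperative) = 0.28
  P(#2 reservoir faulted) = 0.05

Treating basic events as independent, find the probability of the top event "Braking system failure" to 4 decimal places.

0.6467

P(Booster path inoperative) [AND] = 0.21 × 0.18 × 0.29 = 0.010962
P(Rear circuit lost) [OR] = 1 − (1−0.04) × (1−0.43) × (1−0.15) = 0.534880
P(ABS chain unavailable) [AND] = 0.05 × 0.28 = 0.014000
P(Service line unavailable) [OR] = 1 − (1−0.18) × (1−0.534880) × (1−0.014000) = 0.623941
P(Braking system failure) [OR] = 1 − (1−0.010962) × (1−0.623941) × (1−0.05) = 0.646660
Rounded to 4 decimal places: P(Braking system failure) ≈ 0.6467.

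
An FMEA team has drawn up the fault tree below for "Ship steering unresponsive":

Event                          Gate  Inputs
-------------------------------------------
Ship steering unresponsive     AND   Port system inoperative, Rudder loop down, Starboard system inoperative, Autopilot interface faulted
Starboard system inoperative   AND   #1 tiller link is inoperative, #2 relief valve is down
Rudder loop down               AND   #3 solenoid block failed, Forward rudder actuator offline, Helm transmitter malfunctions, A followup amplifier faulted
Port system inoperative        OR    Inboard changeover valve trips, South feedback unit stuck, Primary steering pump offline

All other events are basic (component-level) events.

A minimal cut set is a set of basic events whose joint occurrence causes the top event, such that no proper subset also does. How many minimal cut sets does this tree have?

Port system inoperative [OR]: union of children's cut sets → 3 cut set(s).
Rudder loop down [AND]: one cut set from each child combined → 1 × 1 × 1 × 1 = 1 cut set(s).
Starboard system inoperative [AND]: one cut set from each child combined → 1 × 1 = 1 cut set(s).
Ship steering unresponsive [AND]: one cut set from each child combined → 3 × 1 × 1 × 1 = 3 cut set(s).
Minimal cut sets: {#1 tiller link is inoperative, #2 relief valve is down, #3 solenoid block failed, A followup amplifier faulted, Autopilot interface faulted, Forward rudder actuator offline, Helm transmitter malfunctions, Inboard changeover valve trips}; {#1 tiller link is inoperative, #2 relief valve is down, #3 solenoid block failed, A followup amplifier faulted, Autopilot interface faulted, Forward rudder actuator offline, Helm transmitter malfunctions, South feedback unit stuck}; {#1 tiller link is inoperative, #2 relief valve is down, #3 solenoid block failed, A followup amplifier faulted, Autopilot interface faulted, Forward rudder actuator offline, Helm transmitter malfunctions, Primary steering pump offline}.

3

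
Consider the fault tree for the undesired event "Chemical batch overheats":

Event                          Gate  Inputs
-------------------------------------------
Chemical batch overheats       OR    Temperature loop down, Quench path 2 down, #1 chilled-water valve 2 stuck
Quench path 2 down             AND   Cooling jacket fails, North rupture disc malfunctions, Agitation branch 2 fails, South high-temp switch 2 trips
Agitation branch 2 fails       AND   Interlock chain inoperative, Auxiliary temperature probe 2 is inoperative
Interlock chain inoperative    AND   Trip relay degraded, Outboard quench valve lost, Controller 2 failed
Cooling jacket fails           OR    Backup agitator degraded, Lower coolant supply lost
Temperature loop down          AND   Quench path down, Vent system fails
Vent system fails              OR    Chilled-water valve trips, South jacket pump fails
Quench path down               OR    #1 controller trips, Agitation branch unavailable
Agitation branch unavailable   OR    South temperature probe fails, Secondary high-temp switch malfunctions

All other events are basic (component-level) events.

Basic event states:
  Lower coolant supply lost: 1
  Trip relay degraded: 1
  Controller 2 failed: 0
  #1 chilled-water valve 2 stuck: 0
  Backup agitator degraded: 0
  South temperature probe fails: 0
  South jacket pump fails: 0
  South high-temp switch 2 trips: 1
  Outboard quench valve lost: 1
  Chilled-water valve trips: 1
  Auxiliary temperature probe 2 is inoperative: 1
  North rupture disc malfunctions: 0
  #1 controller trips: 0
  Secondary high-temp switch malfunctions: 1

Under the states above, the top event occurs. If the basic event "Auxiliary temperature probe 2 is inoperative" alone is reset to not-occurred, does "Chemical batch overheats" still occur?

Counterfactual: set "Auxiliary temperature probe 2 is inoperative" to not occurred.
Agitation branch unavailable [OR]: South temperature probe fails=not, Secondary high-temp switch malfunctions=occurs → at least one input occurs → occurs.
Quench path down [OR]: #1 controller trips=not, Agitation branch unavailable=occurs → at least one input occurs → occurs.
Vent system fails [OR]: Chilled-water valve trips=occurs, South jacket pump fails=not → at least one input occurs → occurs.
Temperature loop down [AND]: Quench path down=occurs, Vent system fails=occurs → all inputs occur → occurs.
Cooling jacket fails [OR]: Backup agitator degraded=not, Lower coolant supply lost=occurs → at least one input occurs → occurs.
Interlock chain inoperative [AND]: Trip relay degraded=occurs, Outboard quench valve lost=occurs, Controller 2 failed=not → not all inputs occur → does not occur.
Agitation branch 2 fails [AND]: Interlock chain inoperative=not, Auxiliary temperature probe 2 is inoperative=not → not all inputs occur → does not occur.
Quench path 2 down [AND]: Cooling jacket fails=occurs, North rupture disc malfunctions=not, Agitation branch 2 fails=not, South high-temp switch 2 trips=occurs → not all inputs occur → does not occur.
Chemical batch overheats [OR]: Temperature loop down=occurs, Quench path 2 down=not, #1 chilled-water valve 2 stuck=not → at least one input occurs → occurs.

Yes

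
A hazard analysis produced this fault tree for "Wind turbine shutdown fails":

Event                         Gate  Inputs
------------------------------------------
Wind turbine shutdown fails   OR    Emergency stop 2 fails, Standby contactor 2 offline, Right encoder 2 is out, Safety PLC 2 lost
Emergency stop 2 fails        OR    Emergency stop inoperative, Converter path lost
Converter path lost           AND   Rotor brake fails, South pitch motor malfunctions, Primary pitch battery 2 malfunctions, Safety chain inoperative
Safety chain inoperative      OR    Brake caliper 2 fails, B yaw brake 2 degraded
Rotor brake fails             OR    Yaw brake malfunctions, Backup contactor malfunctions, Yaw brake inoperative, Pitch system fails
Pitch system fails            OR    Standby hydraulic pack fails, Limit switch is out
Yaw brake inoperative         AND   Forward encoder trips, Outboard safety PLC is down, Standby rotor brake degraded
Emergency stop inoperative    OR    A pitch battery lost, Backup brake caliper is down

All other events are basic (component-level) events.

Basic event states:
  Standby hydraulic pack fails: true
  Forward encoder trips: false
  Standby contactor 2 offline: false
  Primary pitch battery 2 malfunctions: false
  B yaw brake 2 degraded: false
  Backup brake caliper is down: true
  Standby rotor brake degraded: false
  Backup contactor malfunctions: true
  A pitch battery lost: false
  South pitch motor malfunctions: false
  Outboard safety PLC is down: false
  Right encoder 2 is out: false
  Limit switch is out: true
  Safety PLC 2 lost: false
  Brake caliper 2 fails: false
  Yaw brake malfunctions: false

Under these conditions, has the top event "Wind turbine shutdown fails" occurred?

Emergency stop inoperative [OR]: A pitch battery lost=not, Backup brake caliper is down=occurs → at least one input occurs → occurs.
Yaw brake inoperative [AND]: Forward encoder trips=not, Outboard safety PLC is down=not, Standby rotor brake degraded=not → not all inputs occur → does not occur.
Pitch system fails [OR]: Standby hydraulic pack fails=occurs, Limit switch is out=occurs → at least one input occurs → occurs.
Rotor brake fails [OR]: Yaw brake malfunctions=not, Backup contactor malfunctions=occurs, Yaw brake inoperative=not, Pitch system fails=occurs → at least one input occurs → occurs.
Safety chain inoperative [OR]: Brake caliper 2 fails=not, B yaw brake 2 degraded=not → no input occurs → does not occur.
Converter path lost [AND]: Rotor brake fails=occurs, South pitch motor malfunctions=not, Primary pitch battery 2 malfunctions=not, Safety chain inoperative=not → not all inputs occur → does not occur.
Emergency stop 2 fails [OR]: Emergency stop inoperative=occurs, Converter path lost=not → at least one input occurs → occurs.
Wind turbine shutdown fails [OR]: Emergency stop 2 fails=occurs, Standby contactor 2 offline=not, Right encoder 2 is out=not, Safety PLC 2 lost=not → at least one input occurs → occurs.

Yes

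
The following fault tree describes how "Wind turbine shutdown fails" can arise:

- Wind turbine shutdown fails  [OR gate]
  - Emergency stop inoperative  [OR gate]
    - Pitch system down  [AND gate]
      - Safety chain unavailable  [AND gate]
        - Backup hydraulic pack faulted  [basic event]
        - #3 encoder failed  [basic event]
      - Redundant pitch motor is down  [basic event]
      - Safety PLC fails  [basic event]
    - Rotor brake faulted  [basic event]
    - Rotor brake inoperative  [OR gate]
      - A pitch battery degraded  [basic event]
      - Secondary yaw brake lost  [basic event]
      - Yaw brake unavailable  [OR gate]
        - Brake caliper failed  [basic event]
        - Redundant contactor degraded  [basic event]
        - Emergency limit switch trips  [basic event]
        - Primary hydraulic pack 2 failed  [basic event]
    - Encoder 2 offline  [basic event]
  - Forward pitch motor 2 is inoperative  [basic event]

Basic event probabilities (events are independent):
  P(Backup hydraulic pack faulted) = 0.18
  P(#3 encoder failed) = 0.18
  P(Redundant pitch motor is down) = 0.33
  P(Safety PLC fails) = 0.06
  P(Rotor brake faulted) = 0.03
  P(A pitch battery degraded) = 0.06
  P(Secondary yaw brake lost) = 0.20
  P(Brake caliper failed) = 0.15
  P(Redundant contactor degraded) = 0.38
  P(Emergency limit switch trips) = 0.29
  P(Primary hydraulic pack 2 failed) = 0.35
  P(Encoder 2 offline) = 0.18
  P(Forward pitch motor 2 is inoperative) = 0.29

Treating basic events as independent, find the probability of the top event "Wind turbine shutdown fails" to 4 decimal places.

0.8968

P(Safety chain unavailable) [AND] = 0.18 × 0.18 = 0.032400
P(Pitch system down) [AND] = 0.032400 × 0.33 × 0.06 = 0.000642
P(Yaw brake unavailable) [OR] = 1 − (1−0.15) × (1−0.38) × (1−0.29) × (1−0.35) = 0.756790
P(Rotor brake inoperative) [OR] = 1 − (1−0.06) × (1−0.20) × (1−0.756790) = 0.817106
P(Emergency stop inoperative) [OR] = 1 − (1−0.000642) × (1−0.03) × (1−0.817106) × (1−0.18) = 0.854620
P(Wind turbine shutdown fails) [OR] = 1 − (1−0.854620) × (1−0.29) = 0.896780
Rounded to 4 decimal places: P(Wind turbine shutdown fails) ≈ 0.8968.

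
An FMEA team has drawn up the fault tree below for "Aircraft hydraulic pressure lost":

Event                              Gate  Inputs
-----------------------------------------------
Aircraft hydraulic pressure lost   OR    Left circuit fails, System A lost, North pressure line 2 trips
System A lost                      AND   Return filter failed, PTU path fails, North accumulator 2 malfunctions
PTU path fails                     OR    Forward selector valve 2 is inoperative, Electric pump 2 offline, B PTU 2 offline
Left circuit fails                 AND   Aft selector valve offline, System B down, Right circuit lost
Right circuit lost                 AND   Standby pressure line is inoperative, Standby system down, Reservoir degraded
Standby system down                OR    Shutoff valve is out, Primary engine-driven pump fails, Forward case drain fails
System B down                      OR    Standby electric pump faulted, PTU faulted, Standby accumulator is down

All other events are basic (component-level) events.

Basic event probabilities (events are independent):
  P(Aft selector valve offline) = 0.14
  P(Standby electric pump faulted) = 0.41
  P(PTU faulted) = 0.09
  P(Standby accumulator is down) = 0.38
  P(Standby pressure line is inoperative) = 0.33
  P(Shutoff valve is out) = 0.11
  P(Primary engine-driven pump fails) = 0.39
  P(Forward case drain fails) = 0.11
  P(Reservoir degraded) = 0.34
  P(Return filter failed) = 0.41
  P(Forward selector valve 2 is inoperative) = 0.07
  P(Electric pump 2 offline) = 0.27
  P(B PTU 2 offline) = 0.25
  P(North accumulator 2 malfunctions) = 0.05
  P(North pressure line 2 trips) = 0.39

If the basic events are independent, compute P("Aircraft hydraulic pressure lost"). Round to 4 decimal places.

0.3994

P(System B down) [OR] = 1 − (1−0.41) × (1−0.09) × (1−0.38) = 0.667122
P(Standby system down) [OR] = 1 − (1−0.11) × (1−0.39) × (1−0.11) = 0.516819
P(Right circuit lost) [AND] = 0.33 × 0.516819 × 0.34 = 0.057987
P(Left circuit fails) [AND] = 0.14 × 0.667122 × 0.057987 = 0.005416
P(PTU path fails) [OR] = 1 − (1−0.07) × (1−0.27) × (1−0.25) = 0.490825
P(System A lost) [AND] = 0.41 × 0.490825 × 0.05 = 0.010062
P(Aircraft hydraulic pressure lost) [OR] = 1 − (1−0.005416) × (1−0.010062) × (1−0.39) = 0.399408
Rounded to 4 decimal places: P(Aircraft hydraulic pressure lost) ≈ 0.3994.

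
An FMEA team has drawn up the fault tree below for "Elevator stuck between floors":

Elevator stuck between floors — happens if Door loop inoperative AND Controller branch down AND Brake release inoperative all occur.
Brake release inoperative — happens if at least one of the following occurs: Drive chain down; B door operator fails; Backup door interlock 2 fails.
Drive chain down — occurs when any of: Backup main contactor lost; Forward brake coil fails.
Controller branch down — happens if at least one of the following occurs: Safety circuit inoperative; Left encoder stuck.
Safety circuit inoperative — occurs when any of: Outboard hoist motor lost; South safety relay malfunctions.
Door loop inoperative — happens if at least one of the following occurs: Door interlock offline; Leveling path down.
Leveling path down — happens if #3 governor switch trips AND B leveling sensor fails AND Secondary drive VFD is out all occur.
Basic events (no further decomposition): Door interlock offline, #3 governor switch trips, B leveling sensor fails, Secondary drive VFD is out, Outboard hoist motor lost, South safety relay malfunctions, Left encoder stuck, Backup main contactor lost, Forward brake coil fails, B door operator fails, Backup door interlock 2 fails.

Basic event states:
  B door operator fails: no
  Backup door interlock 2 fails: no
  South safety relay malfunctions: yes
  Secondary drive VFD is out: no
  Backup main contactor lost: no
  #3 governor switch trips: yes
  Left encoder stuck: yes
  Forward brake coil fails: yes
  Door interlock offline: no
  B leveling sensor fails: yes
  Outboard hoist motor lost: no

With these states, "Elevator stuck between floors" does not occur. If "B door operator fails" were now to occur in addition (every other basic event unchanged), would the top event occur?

Counterfactual: set "B door operator fails" to occurred.
Leveling path down [AND]: #3 governor switch trips=occurs, B leveling sensor fails=occurs, Secondary drive VFD is out=not → not all inputs occur → does not occur.
Door loop inoperative [OR]: Door interlock offline=not, Leveling path down=not → no input occurs → does not occur.
Safety circuit inoperative [OR]: Outboard hoist motor lost=not, South safety relay malfunctions=occurs → at least one input occurs → occurs.
Controller branch down [OR]: Safety circuit inoperative=occurs, Left encoder stuck=occurs → at least one input occurs → occurs.
Drive chain down [OR]: Backup main contactor lost=not, Forward brake coil fails=occurs → at least one input occurs → occurs.
Brake release inoperative [OR]: Drive chain down=occurs, B door operator fails=occurs, Backup door interlock 2 fails=not → at least one input occurs → occurs.
Elevator stuck between floors [AND]: Door loop inoperative=not, Controller branch down=occurs, Brake release inoperative=occurs → not all inputs occur → does not occur.

No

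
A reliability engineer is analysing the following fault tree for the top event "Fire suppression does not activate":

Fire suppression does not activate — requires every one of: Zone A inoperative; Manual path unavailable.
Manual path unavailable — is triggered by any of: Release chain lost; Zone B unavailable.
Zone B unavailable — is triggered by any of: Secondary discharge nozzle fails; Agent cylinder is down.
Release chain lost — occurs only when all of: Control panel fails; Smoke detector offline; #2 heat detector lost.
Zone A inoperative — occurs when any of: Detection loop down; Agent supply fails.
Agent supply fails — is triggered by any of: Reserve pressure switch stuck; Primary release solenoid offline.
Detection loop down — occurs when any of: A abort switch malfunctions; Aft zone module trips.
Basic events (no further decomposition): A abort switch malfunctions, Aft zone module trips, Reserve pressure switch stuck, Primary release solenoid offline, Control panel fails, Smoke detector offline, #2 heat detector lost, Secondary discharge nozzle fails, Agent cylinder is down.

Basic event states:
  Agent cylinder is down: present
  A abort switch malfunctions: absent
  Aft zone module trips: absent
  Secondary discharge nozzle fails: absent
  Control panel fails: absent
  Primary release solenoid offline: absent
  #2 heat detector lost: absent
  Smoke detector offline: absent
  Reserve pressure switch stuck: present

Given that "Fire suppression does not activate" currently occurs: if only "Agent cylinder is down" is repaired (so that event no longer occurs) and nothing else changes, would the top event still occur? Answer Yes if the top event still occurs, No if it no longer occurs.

Counterfactual: set "Agent cylinder is down" to not occurred.
Detection loop down [OR]: A abort switch malfunctions=not, Aft zone module trips=not → no input occurs → does not occur.
Agent supply fails [OR]: Reserve pressure switch stuck=occurs, Primary release solenoid offline=not → at least one input occurs → occurs.
Zone A inoperative [OR]: Detection loop down=not, Agent supply fails=occurs → at least one input occurs → occurs.
Release chain lost [AND]: Control panel fails=not, Smoke detector offline=not, #2 heat detector lost=not → not all inputs occur → does not occur.
Zone B unavailable [OR]: Secondary discharge nozzle fails=not, Agent cylinder is down=not → no input occurs → does not occur.
Manual path unavailable [OR]: Release chain lost=not, Zone B unavailable=not → no input occurs → does not occur.
Fire suppression does not activate [AND]: Zone A inoperative=occurs, Manual path unavailable=not → not all inputs occur → does not occur.

No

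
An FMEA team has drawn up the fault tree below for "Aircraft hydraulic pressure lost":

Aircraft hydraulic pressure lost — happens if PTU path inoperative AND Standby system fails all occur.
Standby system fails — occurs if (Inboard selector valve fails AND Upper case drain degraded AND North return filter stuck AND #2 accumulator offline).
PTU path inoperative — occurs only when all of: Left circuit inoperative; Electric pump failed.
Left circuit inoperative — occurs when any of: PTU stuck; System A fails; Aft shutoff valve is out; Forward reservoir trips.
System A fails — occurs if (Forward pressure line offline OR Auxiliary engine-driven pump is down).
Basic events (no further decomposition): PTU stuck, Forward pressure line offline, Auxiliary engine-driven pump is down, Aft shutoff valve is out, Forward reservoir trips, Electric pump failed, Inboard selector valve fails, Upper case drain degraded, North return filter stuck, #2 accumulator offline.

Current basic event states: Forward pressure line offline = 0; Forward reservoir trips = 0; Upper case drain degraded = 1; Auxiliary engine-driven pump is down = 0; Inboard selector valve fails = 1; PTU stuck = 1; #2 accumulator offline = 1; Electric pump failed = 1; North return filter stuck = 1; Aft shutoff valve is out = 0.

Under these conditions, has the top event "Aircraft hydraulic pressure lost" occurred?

Yes

System A fails [OR]: Forward pressure line offline=not, Auxiliary engine-driven pump is down=not → no input occurs → does not occur.
Left circuit inoperative [OR]: PTU stuck=occurs, System A fails=not, Aft shutoff valve is out=not, Forward reservoir trips=not → at least one input occurs → occurs.
PTU path inoperative [AND]: Left circuit inoperative=occurs, Electric pump failed=occurs → all inputs occur → occurs.
Standby system fails [AND]: Inboard selector valve fails=occurs, Upper case drain degraded=occurs, North return filter stuck=occurs, #2 accumulator offline=occurs → all inputs occur → occurs.
Aircraft hydraulic pressure lost [AND]: PTU path inoperative=occurs, Standby system fails=occurs → all inputs occur → occurs.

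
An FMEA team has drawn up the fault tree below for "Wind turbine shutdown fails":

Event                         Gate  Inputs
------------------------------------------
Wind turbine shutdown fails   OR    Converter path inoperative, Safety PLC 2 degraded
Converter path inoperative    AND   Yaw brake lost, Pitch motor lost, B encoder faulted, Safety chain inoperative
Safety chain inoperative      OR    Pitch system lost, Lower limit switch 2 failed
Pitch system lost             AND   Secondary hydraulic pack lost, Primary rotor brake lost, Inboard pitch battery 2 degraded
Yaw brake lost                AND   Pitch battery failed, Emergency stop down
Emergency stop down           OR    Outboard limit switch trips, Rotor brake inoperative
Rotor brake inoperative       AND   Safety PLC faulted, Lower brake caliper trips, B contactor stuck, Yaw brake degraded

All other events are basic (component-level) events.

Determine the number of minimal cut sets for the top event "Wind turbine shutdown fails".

5

Rotor brake inoperative [AND]: one cut set from each child combined → 1 × 1 × 1 × 1 = 1 cut set(s).
Emergency stop down [OR]: union of children's cut sets → 2 cut set(s).
Yaw brake lost [AND]: one cut set from each child combined → 1 × 2 = 2 cut set(s).
Pitch system lost [AND]: one cut set from each child combined → 1 × 1 × 1 = 1 cut set(s).
Safety chain inoperative [OR]: union of children's cut sets → 2 cut set(s).
Converter path inoperative [AND]: one cut set from each child combined → 2 × 1 × 1 × 2 = 4 cut set(s).
Wind turbine shutdown fails [OR]: union of children's cut sets → 5 cut set(s).
Minimal cut sets: {B encoder faulted, Inboard pitch battery 2 degraded, Outboard limit switch trips, Pitch battery failed, Pitch motor lost, Primary rotor brake lost, Secondary hydraulic pack lost}; {B encoder faulted, Lower limit switch 2 failed, Outboard limit switch trips, Pitch battery failed, Pitch motor lost}; {B contactor stuck, B encoder faulted, Inboard pitch battery 2 degraded, Lower brake caliper trips, Pitch battery failed, Pitch motor lost, Primary rotor brake lost, Safety PLC faulted, Secondary hydraulic pack lost, Yaw brake degraded}; {B contactor stuck, B encoder faulted, Lower brake caliper trips, Lower limit switch 2 failed, Pitch battery failed, Pitch motor lost, Safety PLC faulted, Yaw brake degraded}; {Safety PLC 2 degraded}.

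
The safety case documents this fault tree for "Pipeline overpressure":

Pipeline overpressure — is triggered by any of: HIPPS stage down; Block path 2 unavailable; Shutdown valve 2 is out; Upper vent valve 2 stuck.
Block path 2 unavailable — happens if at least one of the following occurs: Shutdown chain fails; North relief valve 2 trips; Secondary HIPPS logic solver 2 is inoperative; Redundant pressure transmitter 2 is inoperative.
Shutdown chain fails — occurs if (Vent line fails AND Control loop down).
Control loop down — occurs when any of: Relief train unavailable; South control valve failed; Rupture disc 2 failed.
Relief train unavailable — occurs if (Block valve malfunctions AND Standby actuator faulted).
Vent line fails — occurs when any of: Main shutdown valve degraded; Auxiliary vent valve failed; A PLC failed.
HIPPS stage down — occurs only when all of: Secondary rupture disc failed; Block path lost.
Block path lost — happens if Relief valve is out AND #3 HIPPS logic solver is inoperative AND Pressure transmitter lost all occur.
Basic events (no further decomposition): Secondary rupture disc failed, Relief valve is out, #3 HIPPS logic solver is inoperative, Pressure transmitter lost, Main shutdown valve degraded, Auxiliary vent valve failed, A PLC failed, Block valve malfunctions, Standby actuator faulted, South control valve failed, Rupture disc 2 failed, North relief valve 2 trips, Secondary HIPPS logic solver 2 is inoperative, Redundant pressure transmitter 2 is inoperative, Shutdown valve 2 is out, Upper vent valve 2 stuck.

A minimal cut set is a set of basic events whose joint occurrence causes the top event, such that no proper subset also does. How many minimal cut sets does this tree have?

Block path lost [AND]: one cut set from each child combined → 1 × 1 × 1 = 1 cut set(s).
HIPPS stage down [AND]: one cut set from each child combined → 1 × 1 = 1 cut set(s).
Vent line fails [OR]: union of children's cut sets → 3 cut set(s).
Relief train unavailable [AND]: one cut set from each child combined → 1 × 1 = 1 cut set(s).
Control loop down [OR]: union of children's cut sets → 3 cut set(s).
Shutdown chain fails [AND]: one cut set from each child combined → 3 × 3 = 9 cut set(s).
Block path 2 unavailable [OR]: union of children's cut sets → 12 cut set(s).
Pipeline overpressure [OR]: union of children's cut sets → 15 cut set(s).

15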